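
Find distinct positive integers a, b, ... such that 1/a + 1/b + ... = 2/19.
1/10 + 1/190

Greedy algorithm:
2/19: ceiling(19/2) = 10, use 1/10
1/190: ceiling(190/1) = 190, use 1/190
Result: 2/19 = 1/10 + 1/190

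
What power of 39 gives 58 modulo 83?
21

Baby-step giant-step with step n = ⌈√83⌉ = 10.
Baby steps 39^j mod 83 (j:value) for j=0..9: 0:1, 1:39, 2:27, 3:57, 4:65, 5:45, 6:12, 7:53, 8:75, 9:20.
Giant-step multiplier: 39^(-10) ≡ 39^(82-10) = 39^72 ≡ 78 (mod 83).
Giant steps γ_i = 58·78^i mod 83: γ_0=58, γ_1=42, γ_2=39 (in table at j=1).
x = i·n + j = 2·10 + 1 = 21.
Check: 39^21 ≡ 58 (mod 83).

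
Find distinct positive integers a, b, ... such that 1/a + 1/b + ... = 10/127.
1/13 + 1/551 + 1/454851 + 1/413778409551

Greedy algorithm:
10/127: ceiling(127/10) = 13, use 1/13
3/1651: ceiling(1651/3) = 551, use 1/551
2/909701: ceiling(909701/2) = 454851, use 1/454851
1/413778409551: ceiling(413778409551/1) = 413778409551, use 1/413778409551
Result: 10/127 = 1/13 + 1/551 + 1/454851 + 1/413778409551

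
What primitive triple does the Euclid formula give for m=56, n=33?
(2047, 3696, 4225)

Euclid's formula: a = m² - n², b = 2mn, c = m² + n²
m = 56, n = 33
a = 56² - 33² = 3136 - 1089 = 2047
b = 2 × 56 × 33 = 3696
c = 56² + 33² = 3136 + 1089 = 4225
Verification: 2047² + 3696² = 4190209 + 13660416 = 17850625 = 4225² ✓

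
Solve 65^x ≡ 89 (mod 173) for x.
102

Baby-step giant-step with step n = ⌈√173⌉ = 14.
Baby steps 65^j mod 173 (j:value) for j=0..13: 0:1, 1:65, 2:73, 3:74, 4:139, 5:39, 6:113, 7:79, 8:118, 9:58, 10:137, 11:82, 12:140, 13:104.
Giant-step multiplier: 65^(-14) ≡ 65^(172-14) = 65^158 ≡ 40 (mod 173).
Giant steps γ_i = 89·40^i mod 173: γ_0=89, γ_1=100, γ_2=21, γ_3=148, γ_4=38, γ_5=136, γ_6=77, γ_7=139 (in table at j=4).
x = i·n + j = 7·14 + 4 = 102.
Check: 65^102 ≡ 89 (mod 173).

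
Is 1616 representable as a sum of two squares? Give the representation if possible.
4² + 40² (a=4, b=40)

Factorization: 1616 = 2^4 × 101
By Fermat: n is sum of two squares iff every prime p ≡ 3 (mod 4) appears to even power.
All primes ≡ 3 (mod 4) appear to even power.
Search a = 0, 1, 2, … for 1616 - a² a perfect square: first hit at a = 4: 1616 - 16 = 1600 = 40².
1616 = 4² + 40² = 16 + 1600 ✓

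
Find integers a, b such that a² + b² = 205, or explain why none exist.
3² + 14² (a=3, b=14)

Factorization: 205 = 5 × 41
By Fermat: n is sum of two squares iff every prime p ≡ 3 (mod 4) appears to even power.
All primes ≡ 3 (mod 4) appear to even power.
Search a = 0, 1, 2, … for 205 - a² a perfect square: first hit at a = 3: 205 - 9 = 196 = 14².
205 = 3² + 14² = 9 + 196 ✓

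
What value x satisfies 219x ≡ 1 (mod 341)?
109

gcd(219, 341) = 1, so the inverse exists.
Extended Euclidean algorithm on (341, 219):
341 = 1 × 219 + 122  ⟹  122 = (1)·341 + (-1)·219
219 = 1 × 122 + 97  ⟹  97 = (-1)·341 + (2)·219
122 = 1 × 97 + 25  ⟹  25 = (2)·341 + (-3)·219
97 = 3 × 25 + 22  ⟹  22 = (-7)·341 + (11)·219
25 = 1 × 22 + 3  ⟹  3 = (9)·341 + (-14)·219
22 = 7 × 3 + 1  ⟹  1 = (-70)·341 + (109)·219
So (109)·219 ≡ 1 (mod 341), i.e. 219^(-1) ≡ 109 (mod 341).
Check: 219 × 109 = 23871 ≡ 1 (mod 341)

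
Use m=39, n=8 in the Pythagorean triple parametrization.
(1457, 624, 1585)

Euclid's formula: a = m² - n², b = 2mn, c = m² + n²
m = 39, n = 8
a = 39² - 8² = 1521 - 64 = 1457
b = 2 × 39 × 8 = 624
c = 39² + 8² = 1521 + 64 = 1585
Verification: 1457² + 624² = 2122849 + 389376 = 2512225 = 1585² ✓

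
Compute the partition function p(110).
607163746

p(n) counts ways to write n as a sum of positive integers (order ignored).
Euler's pentagonal recurrence: p(k) = p(k-1) + p(k-2) - p(k-5) - p(k-7) + p(k-12) + p(k-15) - ... (offsets j(3j∓1)/2, signs ++--, p(0)=1, p(<0)=0).
DP table for k = 0..109: p(0)=1, p(1)=1, p(2)=2, p(3)=3, p(4)=5, p(5)=7, p(6)=11, p(7)=15, p(8)=22, p(9)=30, p(10)=42, p(11)=56, p(12)=77, p(13)=101, p(14)=135, p(15)=176, p(16)=231, p(17)=297, p(18)=385, p(19)=490, p(20)=627, p(21)=792, p(22)=1002, p(23)=1255, p(24)=1575, p(25)=1958, p(26)=2436, p(27)=3010, p(28)=3718, p(29)=4565, p(30)=5604, p(31)=6842, p(32)=8349, p(33)=10143, p(34)=12310, p(35)=14883, p(36)=17977, p(37)=21637, p(38)=26015, p(39)=31185, p(40)=37338, p(41)=44583, p(42)=53174, p(43)=63261, p(44)=75175, p(45)=89134, p(46)=105558, p(47)=124754, p(48)=147273, p(49)=173525, p(50)=204226, p(51)=239943, p(52)=281589, p(53)=329931, p(54)=386155, p(55)=451276, p(56)=526823, p(57)=614154, p(58)=715220, p(59)=831820, p(60)=966467, p(61)=1121505, p(62)=1300156, p(63)=1505499, p(64)=1741630, p(65)=2012558, p(66)=2323520, p(67)=2679689, p(68)=3087735, p(69)=3554345, p(70)=4087968, p(71)=4697205, p(72)=5392783, p(73)=6185689, p(74)=7089500, p(75)=8118264, p(76)=9289091, p(77)=10619863, p(78)=12132164, p(79)=13848650, p(80)=15796476, p(81)=18004327, p(82)=20506255, p(83)=23338469, p(84)=26543660, p(85)=30167357, p(86)=34262962, p(87)=38887673, p(88)=44108109, p(89)=49995925, p(90)=56634173, p(91)=64112359, p(92)=72533807, p(93)=82010177, p(94)=92669720, p(95)=104651419, p(96)=118114304, p(97)=133230930, p(98)=150198136, p(99)=169229875, p(100)=190569292, p(101)=214481126, p(102)=241265379, p(103)=271248950, p(104)=304801365, p(105)=342325709, p(106)=384276336, p(107)=431149389, p(108)=483502844, p(109)=541946240.
Final step: p(110) = p(109) + p(108) - p(105) - p(103) + p(98) + p(95) - p(88) - p(84) + p(75) + p(70) - p(59) - p(53) + p(40) + p(33) - p(18) - p(10)
= 541946240 + 483502844 - 342325709 - 271248950 + 150198136 + 104651419 - 44108109 - 26543660 + 8118264 + 4087968 - 831820 - 329931 + 37338 + 10143 - 385 - 42
= 607163746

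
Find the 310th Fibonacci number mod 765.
575

Matrix identity: Q^n = [[F_(n+1), F_n], [F_n, F_(n-1)]] with Q = [[1,1],[1,0]].
n = 310 = 100110110₂. Square-and-multiply, entries mod 765:
Q^1 = [[1,1],[1,0]]
Q^2 = (Q^1)² = [[2,1],[1,1]]
Q^4 = (Q^2)² = [[5,3],[3,2]]
Q^9 = (Q^4)²·Q = [[55,34],[34,21]]
Q^19 = (Q^9)²·Q = [[645,356],[356,289]]
Q^38 = (Q^19)² = [[376,494],[494,647]]
Q^77 = (Q^38)²·Q = [[314,617],[617,462]]
Q^155 = (Q^77)²·Q = [[297,395],[395,667]]
Q^310 = (Q^155)² = [[199,575],[575,389]]
F_310 mod 765 = Q^310[0][1] = 575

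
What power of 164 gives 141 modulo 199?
77

Baby-step giant-step with step n = ⌈√199⌉ = 15.
Baby steps 164^j mod 199 (j:value) for j=0..14: 0:1, 1:164, 2:31, 3:109, 4:165, 5:195, 6:140, 7:75, 8:161, 9:136, 10:16, 11:37, 12:98, 13:152, 14:53.
Giant-step multiplier: 164^(-15) ≡ 164^(198-15) = 164^183 ≡ 171 (mod 199).
Giant steps γ_i = 141·171^i mod 199: γ_0=141, γ_1=32, γ_2=99, γ_3=14, γ_4=6, γ_5=31 (in table at j=2).
x = i·n + j = 5·15 + 2 = 77.
Check: 164^77 ≡ 141 (mod 199).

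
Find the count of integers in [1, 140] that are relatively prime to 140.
48

140 = 2^2 × 5 × 7
φ(n) = n × ∏(1 - 1/p) for each prime p dividing n
φ(140) = 140 × (1 - 1/2) × (1 - 1/5) × (1 - 1/7) = 48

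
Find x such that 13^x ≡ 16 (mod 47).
40

Baby-step giant-step with step n = ⌈√47⌉ = 7.
Baby steps 13^j mod 47 (j:value) for j=0..6: 0:1, 1:13, 2:28, 3:35, 4:32, 5:40, 6:3.
Giant-step multiplier: 13^(-7) ≡ 13^(46-7) = 13^39 ≡ 41 (mod 47).
Giant steps γ_i = 16·41^i mod 47: γ_0=16, γ_1=45, γ_2=12, γ_3=22, γ_4=9, γ_5=40 (in table at j=5).
x = i·n + j = 5·7 + 5 = 40.
Check: 13^40 ≡ 16 (mod 47).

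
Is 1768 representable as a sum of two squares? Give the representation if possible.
2² + 42² (a=2, b=42)

Factorization: 1768 = 2^3 × 13 × 17
By Fermat: n is sum of two squares iff every prime p ≡ 3 (mod 4) appears to even power.
All primes ≡ 3 (mod 4) appear to even power.
Search a = 0, 1, 2, … for 1768 - a² a perfect square: first hit at a = 2: 1768 - 4 = 1764 = 42².
1768 = 2² + 42² = 4 + 1764 ✓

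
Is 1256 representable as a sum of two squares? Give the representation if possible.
10² + 34² (a=10, b=34)

Factorization: 1256 = 2^3 × 157
By Fermat: n is sum of two squares iff every prime p ≡ 3 (mod 4) appears to even power.
All primes ≡ 3 (mod 4) appear to even power.
Search a = 0, 1, 2, … for 1256 - a² a perfect square: first hit at a = 10: 1256 - 100 = 1156 = 34².
1256 = 10² + 34² = 100 + 1156 ✓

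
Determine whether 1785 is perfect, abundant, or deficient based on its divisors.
deficient

Proper divisors of 1785: sum = 1 + 3 + 5 + 7 + 15 + 17 + 21 + 35 + 51 + 85 + 105 + 119 + 255 + 357 + 595 = 1671
Since 1671 < 1785, 1785 is deficient.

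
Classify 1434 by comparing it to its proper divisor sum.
abundant

Proper divisors of 1434: sum = 1 + 2 + 3 + 6 + 239 + 478 + 717 = 1446
Since 1446 > 1434, 1434 is abundant.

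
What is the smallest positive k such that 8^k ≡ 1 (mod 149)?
148

149 is prime, so ord(8) divides φ(149) = 148.
Divisors of 148: 1, 2, 4, 37, 74, 148.
Repeated squaring: 8^1 ≡ 8, 8^2 ≡ 64, 8^4 ≡ 73, 8^8 ≡ 114, 8^16 ≡ 33, 8^32 ≡ 46, 8^64 ≡ 30, 8^128 ≡ 6 (mod 149).
Test 8^d mod 149 for each divisor d in increasing order:
8^1 ≡ 8
8^2 ≡ 64
8^4 ≡ 73
8^37 = 8^32·8^4·8^1 ≡ 44
8^74 = 8^64·8^8·8^2 ≡ 148
8^148 = 8^128·8^16·8^4 ≡ 1  ← first divisor giving 1
The order is 148.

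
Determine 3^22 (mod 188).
157

Repeated squaring. Binary of 22 = 10110.
3^1 ≡ 3 (mod 188); 3^2 ≡ 9 (mod 188); 3^4 ≡ 81 (mod 188); 3^8 ≡ 169 (mod 188); 3^16 ≡ 173 (mod 188)
3^22 = 3^2 × 3^4 × 3^16 ≡ 157 (mod 188)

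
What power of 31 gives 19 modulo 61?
34

Baby-step giant-step with step n = ⌈√61⌉ = 8.
Baby steps 31^j mod 61 (j:value) for j=0..7: 0:1, 1:31, 2:46, 3:23, 4:42, 5:21, 6:41, 7:51.
Giant-step multiplier: 31^(-8) ≡ 31^(60-8) = 31^52 ≡ 12 (mod 61).
Giant steps γ_i = 19·12^i mod 61: γ_0=19, γ_1=45, γ_2=52, γ_3=14, γ_4=46 (in table at j=2).
x = i·n + j = 4·8 + 2 = 34.
Check: 31^34 ≡ 19 (mod 61).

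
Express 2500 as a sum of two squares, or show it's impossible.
0² + 50² (a=0, b=50)

Factorization: 2500 = 2^2 × 5^4
By Fermat: n is sum of two squares iff every prime p ≡ 3 (mod 4) appears to even power.
All primes ≡ 3 (mod 4) appear to even power.
Search a = 0, 1, 2, … for 2500 - a² a perfect square: first hit at a = 0: 2500 - 0 = 2500 = 50².
2500 = 0² + 50² = 0 + 2500 ✓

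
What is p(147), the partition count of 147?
30388671978

p(n) counts ways to write n as a sum of positive integers (order ignored).
Euler's pentagonal recurrence: p(k) = p(k-1) + p(k-2) - p(k-5) - p(k-7) + p(k-12) + p(k-15) - ... (offsets j(3j∓1)/2, signs ++--, p(0)=1, p(<0)=0).
DP table for k = 0..146: p(0)=1, p(1)=1, p(2)=2, p(3)=3, p(4)=5, p(5)=7, p(6)=11, p(7)=15, p(8)=22, p(9)=30, p(10)=42, p(11)=56, p(12)=77, p(13)=101, p(14)=135, p(15)=176, p(16)=231, p(17)=297, p(18)=385, p(19)=490, p(20)=627, p(21)=792, p(22)=1002, p(23)=1255, p(24)=1575, p(25)=1958, p(26)=2436, p(27)=3010, p(28)=3718, p(29)=4565, p(30)=5604, p(31)=6842, p(32)=8349, p(33)=10143, p(34)=12310, p(35)=14883, p(36)=17977, p(37)=21637, p(38)=26015, p(39)=31185, p(40)=37338, p(41)=44583, p(42)=53174, p(43)=63261, p(44)=75175, p(45)=89134, p(46)=105558, p(47)=124754, p(48)=147273, p(49)=173525, p(50)=204226, p(51)=239943, p(52)=281589, p(53)=329931, p(54)=386155, p(55)=451276, p(56)=526823, p(57)=614154, p(58)=715220, p(59)=831820, p(60)=966467, p(61)=1121505, p(62)=1300156, p(63)=1505499, p(64)=1741630, p(65)=2012558, p(66)=2323520, p(67)=2679689, p(68)=3087735, p(69)=3554345, p(70)=4087968, p(71)=4697205, p(72)=5392783, p(73)=6185689, p(74)=7089500, p(75)=8118264, p(76)=9289091, p(77)=10619863, p(78)=12132164, p(79)=13848650, p(80)=15796476, p(81)=18004327, p(82)=20506255, p(83)=23338469, p(84)=26543660, p(85)=30167357, p(86)=34262962, p(87)=38887673, p(88)=44108109, p(89)=49995925, p(90)=56634173, p(91)=64112359, p(92)=72533807, p(93)=82010177, p(94)=92669720, p(95)=104651419, p(96)=118114304, p(97)=133230930, p(98)=150198136, p(99)=169229875, p(100)=190569292, p(101)=214481126, p(102)=241265379, p(103)=271248950, p(104)=304801365, p(105)=342325709, p(106)=384276336, p(107)=431149389, p(108)=483502844, p(109)=541946240, p(110)=607163746, p(111)=679903203, p(112)=761002156, p(113)=851376628, p(114)=952050665, p(115)=1064144451, p(116)=1188908248, p(117)=1327710076, p(118)=1482074143, p(119)=1653668665, p(120)=1844349560, p(121)=2056148051, p(122)=2291320912, p(123)=2552338241, p(124)=2841940500, p(125)=3163127352, p(126)=3519222692, p(127)=3913864295, p(128)=4351078600, p(129)=4835271870, p(130)=5371315400, p(131)=5964539504, p(132)=6620830889, p(133)=7346629512, p(134)=8149040695, p(135)=9035836076, p(136)=10015581680, p(137)=11097645016, p(138)=12292341831, p(139)=13610949895, p(140)=15065878135, p(141)=16670689208, p(142)=18440293320, p(143)=20390982757, p(144)=22540654445, p(145)=24908858009, p(146)=27517052599.
Final step: p(147) = p(146) + p(145) - p(142) - p(140) + p(135) + p(132) - p(125) - p(121) + p(112) + p(107) - p(96) - p(90) + p(77) + p(70) - p(55) - p(47) + p(30) + p(21) - p(2)
= 27517052599 + 24908858009 - 18440293320 - 15065878135 + 9035836076 + 6620830889 - 3163127352 - 2056148051 + 761002156 + 431149389 - 118114304 - 56634173 + 10619863 + 4087968 - 451276 - 124754 + 5604 + 792 - 2
= 30388671978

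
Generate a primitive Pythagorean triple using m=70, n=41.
(3219, 5740, 6581)

Euclid's formula: a = m² - n², b = 2mn, c = m² + n²
m = 70, n = 41
a = 70² - 41² = 4900 - 1681 = 3219
b = 2 × 70 × 41 = 5740
c = 70² + 41² = 4900 + 1681 = 6581
Verification: 3219² + 5740² = 10361961 + 32947600 = 43309561 = 6581² ✓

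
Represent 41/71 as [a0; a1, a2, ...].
[0; 1, 1, 2, 1, 2, 1, 2]

Euclidean algorithm steps:
41 = 0 × 71 + 41
71 = 1 × 41 + 30
41 = 1 × 30 + 11
30 = 2 × 11 + 8
11 = 1 × 8 + 3
8 = 2 × 3 + 2
3 = 1 × 2 + 1
2 = 2 × 1 + 0
Continued fraction: [0; 1, 1, 2, 1, 2, 1, 2]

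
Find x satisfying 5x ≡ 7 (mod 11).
x ≡ 8 (mod 11)

gcd(5, 11) = 1, which divides 7, so solutions exist.
Find 5^(-1) mod 11 by the extended Euclidean algorithm:
11 = 2 × 5 + 1  ⟹  1 = (1)·11 + (-2)·5
So (-2)·5 ≡ 1 (mod 11), i.e. 5^(-1) ≡ -2 ≡ 9 (mod 11).
x ≡ 9 × 7 = 63 ≡ 8 (mod 11).
Check: 5 × 8 = 40 ≡ 7 (mod 11).
Unique solution: x ≡ 8 (mod 11)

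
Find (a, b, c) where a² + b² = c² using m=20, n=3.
(391, 120, 409)

Euclid's formula: a = m² - n², b = 2mn, c = m² + n²
m = 20, n = 3
a = 20² - 3² = 400 - 9 = 391
b = 2 × 20 × 3 = 120
c = 20² + 3² = 400 + 9 = 409
Verification: 391² + 120² = 152881 + 14400 = 167281 = 409² ✓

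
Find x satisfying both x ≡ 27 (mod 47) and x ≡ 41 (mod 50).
591

Using Chinese Remainder Theorem:
M = 47 × 50 = 2350
M1 = 50, M2 = 47
y1 = 50^(-1) mod 47 = 16
y2 = 47^(-1) mod 50 = 33
x = (27×50×16 + 41×47×33) mod 2350 = 591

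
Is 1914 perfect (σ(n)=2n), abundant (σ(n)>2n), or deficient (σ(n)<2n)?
abundant

Proper divisors of 1914: sum = 1 + 2 + 3 + 6 + 11 + 22 + 29 + 33 + 58 + 66 + 87 + 174 + 319 + 638 + 957 = 2406
Since 2406 > 1914, 1914 is abundant.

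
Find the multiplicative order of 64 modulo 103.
17

103 is prime, so ord(64) divides φ(103) = 102.
Divisors of 102: 1, 2, 3, 6, 17, 34, 51, 102.
Repeated squaring: 64^1 ≡ 64, 64^2 ≡ 79, 64^4 ≡ 61, 64^8 ≡ 13, 64^16 ≡ 66, 64^32 ≡ 30, 64^64 ≡ 76 (mod 103).
Test 64^d mod 103 for each divisor d in increasing order:
64^1 ≡ 64
64^2 ≡ 79
64^3 = 64^2·64^1 ≡ 9
64^6 = 64^4·64^2 ≡ 81
64^17 = 64^16·64^1 ≡ 1  ← first divisor giving 1
The order is 17.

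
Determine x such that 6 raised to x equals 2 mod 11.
9

Baby-step giant-step with step n = ⌈√11⌉ = 4.
Baby steps 6^j mod 11 (j:value) for j=0..3: 0:1, 1:6, 2:3, 3:7.
Giant-step multiplier: 6^(-4) ≡ 6^(10-4) = 6^6 ≡ 5 (mod 11).
Giant steps γ_i = 2·5^i mod 11: γ_0=2, γ_1=10, γ_2=6 (in table at j=1).
x = i·n + j = 2·4 + 1 = 9.
Check: 6^9 ≡ 2 (mod 11).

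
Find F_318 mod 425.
9

Matrix identity: Q^n = [[F_(n+1), F_n], [F_n, F_(n-1)]] with Q = [[1,1],[1,0]].
n = 318 = 100111110₂. Square-and-multiply, entries mod 425:
Q^1 = [[1,1],[1,0]]
Q^2 = (Q^1)² = [[2,1],[1,1]]
Q^4 = (Q^2)² = [[5,3],[3,2]]
Q^9 = (Q^4)²·Q = [[55,34],[34,21]]
Q^19 = (Q^9)²·Q = [[390,356],[356,34]]
Q^39 = (Q^19)²·Q = [[105,36],[36,69]]
Q^79 = (Q^39)²·Q = [[310,421],[421,314]]
Q^159 = (Q^79)²·Q = [[120,66],[66,54]]
Q^318 = (Q^159)² = [[56,9],[9,47]]
F_318 mod 425 = Q^318[0][1] = 9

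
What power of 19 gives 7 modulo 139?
80

Baby-step giant-step with step n = ⌈√139⌉ = 12.
Baby steps 19^j mod 139 (j:value) for j=0..11: 0:1, 1:19, 2:83, 3:48, 4:78, 5:92, 6:80, 7:130, 8:107, 9:87, 10:124, 11:132.
Giant-step multiplier: 19^(-12) ≡ 19^(138-12) = 19^126 ≡ 116 (mod 139).
Giant steps γ_i = 7·116^i mod 139: γ_0=7, γ_1=117, γ_2=89, γ_3=38, γ_4=99, γ_5=86, γ_6=107 (in table at j=8).
x = i·n + j = 6·12 + 8 = 80.
Check: 19^80 ≡ 7 (mod 139).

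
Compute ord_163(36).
27

163 is prime, so ord(36) divides φ(163) = 162.
Divisors of 162: 1, 2, 3, 6, 9, 18, 27, 54, 81, 162.
Repeated squaring: 36^1 ≡ 36, 36^2 ≡ 155, 36^4 ≡ 64, 36^8 ≡ 21, 36^16 ≡ 115, 36^32 ≡ 22, 36^64 ≡ 158, 36^128 ≡ 25 (mod 163).
Test 36^d mod 163 for each divisor d in increasing order:
36^1 ≡ 36
36^2 ≡ 155
36^3 = 36^2·36^1 ≡ 38
36^6 = 36^4·36^2 ≡ 140
36^9 = 36^8·36^1 ≡ 104
36^18 = 36^16·36^2 ≡ 58
36^27 = 36^16·36^8·36^2·36^1 ≡ 1  ← first divisor giving 1
The order is 27.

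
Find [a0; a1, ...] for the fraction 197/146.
[1; 2, 1, 6, 3, 2]

Euclidean algorithm steps:
197 = 1 × 146 + 51
146 = 2 × 51 + 44
51 = 1 × 44 + 7
44 = 6 × 7 + 2
7 = 3 × 2 + 1
2 = 2 × 1 + 0
Continued fraction: [1; 2, 1, 6, 3, 2]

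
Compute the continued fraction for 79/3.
[26; 3]

Euclidean algorithm steps:
79 = 26 × 3 + 1
3 = 3 × 1 + 0
Continued fraction: [26; 3]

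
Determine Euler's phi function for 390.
96

390 = 2 × 3 × 5 × 13
φ(n) = n × ∏(1 - 1/p) for each prime p dividing n
φ(390) = 390 × (1 - 1/2) × (1 - 1/3) × (1 - 1/5) × (1 - 1/13) = 96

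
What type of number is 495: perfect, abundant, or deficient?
deficient

Proper divisors of 495: sum = 1 + 3 + 5 + 9 + 11 + 15 + 33 + 45 + 55 + 99 + 165 = 441
Since 441 < 495, 495 is deficient.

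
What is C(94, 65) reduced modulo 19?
4

Using Lucas' theorem:
Write n=94 and k=65 in base 19:
n in base 19: [4, 18]
k in base 19: [3, 8]
C(94,65) mod 19 = ∏ C(n_i, k_i) mod 19
Digit binomials (mod 19): C(4,3) = 4; C(18,8) = 43758 ≡ 1
Product: 4 × 1 = 4 ≡ 4 (mod 19)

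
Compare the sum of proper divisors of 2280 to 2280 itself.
abundant

Proper divisors of 2280: sum = 1 + 2 + 3 + 4 + 5 + 6 + 8 + 10 + ... + 456 + 570 + 760 + 1140 (31 divisors) = 4920
Since 4920 > 2280, 2280 is abundant.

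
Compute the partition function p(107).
431149389

p(n) counts ways to write n as a sum of positive integers (order ignored).
Euler's pentagonal recurrence: p(k) = p(k-1) + p(k-2) - p(k-5) - p(k-7) + p(k-12) + p(k-15) - ... (offsets j(3j∓1)/2, signs ++--, p(0)=1, p(<0)=0).
DP table for k = 0..106: p(0)=1, p(1)=1, p(2)=2, p(3)=3, p(4)=5, p(5)=7, p(6)=11, p(7)=15, p(8)=22, p(9)=30, p(10)=42, p(11)=56, p(12)=77, p(13)=101, p(14)=135, p(15)=176, p(16)=231, p(17)=297, p(18)=385, p(19)=490, p(20)=627, p(21)=792, p(22)=1002, p(23)=1255, p(24)=1575, p(25)=1958, p(26)=2436, p(27)=3010, p(28)=3718, p(29)=4565, p(30)=5604, p(31)=6842, p(32)=8349, p(33)=10143, p(34)=12310, p(35)=14883, p(36)=17977, p(37)=21637, p(38)=26015, p(39)=31185, p(40)=37338, p(41)=44583, p(42)=53174, p(43)=63261, p(44)=75175, p(45)=89134, p(46)=105558, p(47)=124754, p(48)=147273, p(49)=173525, p(50)=204226, p(51)=239943, p(52)=281589, p(53)=329931, p(54)=386155, p(55)=451276, p(56)=526823, p(57)=614154, p(58)=715220, p(59)=831820, p(60)=966467, p(61)=1121505, p(62)=1300156, p(63)=1505499, p(64)=1741630, p(65)=2012558, p(66)=2323520, p(67)=2679689, p(68)=3087735, p(69)=3554345, p(70)=4087968, p(71)=4697205, p(72)=5392783, p(73)=6185689, p(74)=7089500, p(75)=8118264, p(76)=9289091, p(77)=10619863, p(78)=12132164, p(79)=13848650, p(80)=15796476, p(81)=18004327, p(82)=20506255, p(83)=23338469, p(84)=26543660, p(85)=30167357, p(86)=34262962, p(87)=38887673, p(88)=44108109, p(89)=49995925, p(90)=56634173, p(91)=64112359, p(92)=72533807, p(93)=82010177, p(94)=92669720, p(95)=104651419, p(96)=118114304, p(97)=133230930, p(98)=150198136, p(99)=169229875, p(100)=190569292, p(101)=214481126, p(102)=241265379, p(103)=271248950, p(104)=304801365, p(105)=342325709, p(106)=384276336.
Final step: p(107) = p(106) + p(105) - p(102) - p(100) + p(95) + p(92) - p(85) - p(81) + p(72) + p(67) - p(56) - p(50) + p(37) + p(30) - p(15) - p(7)
= 384276336 + 342325709 - 241265379 - 190569292 + 104651419 + 72533807 - 30167357 - 18004327 + 5392783 + 2679689 - 526823 - 204226 + 21637 + 5604 - 176 - 15
= 431149389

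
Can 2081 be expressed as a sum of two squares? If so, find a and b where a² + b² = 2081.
20² + 41² (a=20, b=41)

Factorization: 2081 = 2081
By Fermat: n is sum of two squares iff every prime p ≡ 3 (mod 4) appears to even power.
All primes ≡ 3 (mod 4) appear to even power.
Search a = 0, 1, 2, … for 2081 - a² a perfect square: first hit at a = 20: 2081 - 400 = 1681 = 41².
2081 = 20² + 41² = 400 + 1681 ✓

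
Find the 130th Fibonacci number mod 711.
109

Matrix identity: Q^n = [[F_(n+1), F_n], [F_n, F_(n-1)]] with Q = [[1,1],[1,0]].
n = 130 = 10000010₂. Square-and-multiply, entries mod 711:
Q^1 = [[1,1],[1,0]]
Q^2 = (Q^1)² = [[2,1],[1,1]]
Q^4 = (Q^2)² = [[5,3],[3,2]]
Q^8 = (Q^4)² = [[34,21],[21,13]]
Q^16 = (Q^8)² = [[175,276],[276,610]]
Q^32 = (Q^16)² = [[151,516],[516,346]]
Q^65 = (Q^32)²·Q = [[172,391],[391,492]]
Q^130 = (Q^65)² = [[449,109],[109,340]]
F_130 mod 711 = Q^130[0][1] = 109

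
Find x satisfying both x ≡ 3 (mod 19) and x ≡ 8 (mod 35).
288

Using Chinese Remainder Theorem:
M = 19 × 35 = 665
M1 = 35, M2 = 19
y1 = 35^(-1) mod 19 = 6
y2 = 19^(-1) mod 35 = 24
x = (3×35×6 + 8×19×24) mod 665 = 288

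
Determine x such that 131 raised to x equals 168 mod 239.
147

Baby-step giant-step with step n = ⌈√239⌉ = 16.
Baby steps 131^j mod 239 (j:value) for j=0..15: 0:1, 1:131, 2:192, 3:57, 4:58, 5:189, 6:142, 7:199, 8:18, 9:207, 10:110, 11:70, 12:88, 13:56, 14:166, 15:236.
Giant-step multiplier: 131^(-16) ≡ 131^(238-16) = 131^222 ≡ 45 (mod 239).
Giant steps γ_i = 168·45^i mod 239: γ_0=168, γ_1=151, γ_2=103, γ_3=94, γ_4=167, γ_5=106, γ_6=229, γ_7=28, γ_8=65, γ_9=57 (in table at j=3).
x = i·n + j = 9·16 + 3 = 147.
Check: 131^147 ≡ 168 (mod 239).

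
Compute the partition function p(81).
18004327

p(n) counts ways to write n as a sum of positive integers (order ignored).
Euler's pentagonal recurrence: p(k) = p(k-1) + p(k-2) - p(k-5) - p(k-7) + p(k-12) + p(k-15) - ... (offsets j(3j∓1)/2, signs ++--, p(0)=1, p(<0)=0).
DP table for k = 0..80: p(0)=1, p(1)=1, p(2)=2, p(3)=3, p(4)=5, p(5)=7, p(6)=11, p(7)=15, p(8)=22, p(9)=30, p(10)=42, p(11)=56, p(12)=77, p(13)=101, p(14)=135, p(15)=176, p(16)=231, p(17)=297, p(18)=385, p(19)=490, p(20)=627, p(21)=792, p(22)=1002, p(23)=1255, p(24)=1575, p(25)=1958, p(26)=2436, p(27)=3010, p(28)=3718, p(29)=4565, p(30)=5604, p(31)=6842, p(32)=8349, p(33)=10143, p(34)=12310, p(35)=14883, p(36)=17977, p(37)=21637, p(38)=26015, p(39)=31185, p(40)=37338, p(41)=44583, p(42)=53174, p(43)=63261, p(44)=75175, p(45)=89134, p(46)=105558, p(47)=124754, p(48)=147273, p(49)=173525, p(50)=204226, p(51)=239943, p(52)=281589, p(53)=329931, p(54)=386155, p(55)=451276, p(56)=526823, p(57)=614154, p(58)=715220, p(59)=831820, p(60)=966467, p(61)=1121505, p(62)=1300156, p(63)=1505499, p(64)=1741630, p(65)=2012558, p(66)=2323520, p(67)=2679689, p(68)=3087735, p(69)=3554345, p(70)=4087968, p(71)=4697205, p(72)=5392783, p(73)=6185689, p(74)=7089500, p(75)=8118264, p(76)=9289091, p(77)=10619863, p(78)=12132164, p(79)=13848650, p(80)=15796476.
Final step: p(81) = p(80) + p(79) - p(76) - p(74) + p(69) + p(66) - p(59) - p(55) + p(46) + p(41) - p(30) - p(24) + p(11) + p(4)
= 15796476 + 13848650 - 9289091 - 7089500 + 3554345 + 2323520 - 831820 - 451276 + 105558 + 44583 - 5604 - 1575 + 56 + 5
= 18004327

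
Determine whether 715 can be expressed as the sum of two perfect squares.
Not possible

Factorization: 715 = 5 × 11 × 13
By Fermat: n is sum of two squares iff every prime p ≡ 3 (mod 4) appears to even power.
Prime(s) ≡ 3 (mod 4) with odd exponent: [(11, 1)]
Therefore 715 cannot be expressed as a² + b².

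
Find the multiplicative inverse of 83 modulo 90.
77

gcd(83, 90) = 1, so the inverse exists.
Extended Euclidean algorithm on (90, 83):
90 = 1 × 83 + 7  ⟹  7 = (1)·90 + (-1)·83
83 = 11 × 7 + 6  ⟹  6 = (-11)·90 + (12)·83
7 = 1 × 6 + 1  ⟹  1 = (12)·90 + (-13)·83
So (-13)·83 ≡ 1 (mod 90), i.e. 83^(-1) ≡ -13 ≡ 77 (mod 90).
Check: 83 × 77 = 6391 ≡ 1 (mod 90)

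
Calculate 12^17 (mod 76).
8

Repeated squaring. Binary of 17 = 10001.
12^1 ≡ 12 (mod 76); 12^2 ≡ 68 (mod 76); 12^4 ≡ 64 (mod 76); 12^8 ≡ 68 (mod 76); 12^16 ≡ 64 (mod 76)
12^17 = 12^1 × 12^16 ≡ 8 (mod 76)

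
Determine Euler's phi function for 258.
84

258 = 2 × 3 × 43
φ(n) = n × ∏(1 - 1/p) for each prime p dividing n
φ(258) = 258 × (1 - 1/2) × (1 - 1/3) × (1 - 1/43) = 84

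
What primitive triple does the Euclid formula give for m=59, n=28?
(2697, 3304, 4265)

Euclid's formula: a = m² - n², b = 2mn, c = m² + n²
m = 59, n = 28
a = 59² - 28² = 3481 - 784 = 2697
b = 2 × 59 × 28 = 3304
c = 59² + 28² = 3481 + 784 = 4265
Verification: 2697² + 3304² = 7273809 + 10916416 = 18190225 = 4265² ✓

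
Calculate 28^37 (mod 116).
28

Repeated squaring. Binary of 37 = 100101.
28^1 ≡ 28 (mod 116); 28^2 ≡ 88 (mod 116); 28^4 ≡ 88 (mod 116); 28^8 ≡ 88 (mod 116); 28^16 ≡ 88 (mod 116); 28^32 ≡ 88 (mod 116)
28^37 = 28^1 × 28^4 × 28^32 ≡ 28 (mod 116)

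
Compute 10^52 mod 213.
79

Repeated squaring. Binary of 52 = 110100.
10^1 ≡ 10 (mod 213); 10^2 ≡ 100 (mod 213); 10^4 ≡ 202 (mod 213); 10^8 ≡ 121 (mod 213); 10^16 ≡ 157 (mod 213); 10^32 ≡ 154 (mod 213)
10^52 = 10^4 × 10^16 × 10^32 ≡ 79 (mod 213)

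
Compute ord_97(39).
96

97 is prime, so ord(39) divides φ(97) = 96.
Divisors of 96: 1, 2, 3, 4, 6, 8, 12, 16, 24, 32, 48, 96.
Repeated squaring: 39^1 ≡ 39, 39^2 ≡ 66, 39^4 ≡ 88, 39^8 ≡ 81, 39^16 ≡ 62, 39^32 ≡ 61, 39^64 ≡ 35 (mod 97).
Test 39^d mod 97 for each divisor d in increasing order:
39^1 ≡ 39
39^2 ≡ 66
39^3 = 39^2·39^1 ≡ 52
39^4 ≡ 88
39^6 = 39^4·39^2 ≡ 85
39^8 ≡ 81
39^12 = 39^8·39^4 ≡ 47
39^16 ≡ 62
39^24 = 39^16·39^8 ≡ 75
39^32 ≡ 61
39^48 = 39^32·39^16 ≡ 96
39^96 = 39^64·39^32 ≡ 1  ← first divisor giving 1
The order is 96.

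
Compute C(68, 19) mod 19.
3

Using Lucas' theorem:
Write n=68 and k=19 in base 19:
n in base 19: [3, 11]
k in base 19: [1, 0]
C(68,19) mod 19 = ∏ C(n_i, k_i) mod 19
Digit binomials (mod 19): C(3,1) = 3; C(11,0) = 1
Product: 3 × 1 = 3 ≡ 3 (mod 19)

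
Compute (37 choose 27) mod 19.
1

Using Lucas' theorem:
Write n=37 and k=27 in base 19:
n in base 19: [1, 18]
k in base 19: [1, 8]
C(37,27) mod 19 = ∏ C(n_i, k_i) mod 19
Digit binomials (mod 19): C(1,1) = 1; C(18,8) = 43758 ≡ 1
Product: 1 × 1 = 1 ≡ 1 (mod 19)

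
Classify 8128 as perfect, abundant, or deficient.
perfect

Proper divisors of 8128: sum = 1 + 2 + 4 + 8 + 16 + 32 + 64 + 127 + 254 + 508 + 1016 + 2032 + 4064 = 8128
Since 8128 = 8128, 8128 is perfect.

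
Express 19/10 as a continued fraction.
[1; 1, 9]

Euclidean algorithm steps:
19 = 1 × 10 + 9
10 = 1 × 9 + 1
9 = 9 × 1 + 0
Continued fraction: [1; 1, 9]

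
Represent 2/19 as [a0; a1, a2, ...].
[0; 9, 2]

Euclidean algorithm steps:
2 = 0 × 19 + 2
19 = 9 × 2 + 1
2 = 2 × 1 + 0
Continued fraction: [0; 9, 2]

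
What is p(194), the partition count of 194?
2366022741845

p(n) counts ways to write n as a sum of positive integers (order ignored).
Euler's pentagonal recurrence: p(k) = p(k-1) + p(k-2) - p(k-5) - p(k-7) + p(k-12) + p(k-15) - ... (offsets j(3j∓1)/2, signs ++--, p(0)=1, p(<0)=0).
DP table for k = 0..193: p(0)=1, p(1)=1, p(2)=2, p(3)=3, p(4)=5, p(5)=7, p(6)=11, p(7)=15, p(8)=22, p(9)=30, p(10)=42, p(11)=56, p(12)=77, p(13)=101, p(14)=135, p(15)=176, p(16)=231, p(17)=297, p(18)=385, p(19)=490, p(20)=627, p(21)=792, p(22)=1002, p(23)=1255, p(24)=1575, p(25)=1958, p(26)=2436, p(27)=3010, p(28)=3718, p(29)=4565, p(30)=5604, p(31)=6842, p(32)=8349, p(33)=10143, p(34)=12310, p(35)=14883, p(36)=17977, p(37)=21637, p(38)=26015, p(39)=31185, p(40)=37338, p(41)=44583, p(42)=53174, p(43)=63261, p(44)=75175, p(45)=89134, p(46)=105558, p(47)=124754, p(48)=147273, p(49)=173525, p(50)=204226, p(51)=239943, p(52)=281589, p(53)=329931, p(54)=386155, p(55)=451276, p(56)=526823, p(57)=614154, p(58)=715220, p(59)=831820, p(60)=966467, p(61)=1121505, p(62)=1300156, p(63)=1505499, p(64)=1741630, p(65)=2012558, p(66)=2323520, p(67)=2679689, p(68)=3087735, p(69)=3554345, p(70)=4087968, p(71)=4697205, p(72)=5392783, p(73)=6185689, p(74)=7089500, p(75)=8118264, p(76)=9289091, p(77)=10619863, p(78)=12132164, p(79)=13848650, p(80)=15796476, p(81)=18004327, p(82)=20506255, p(83)=23338469, p(84)=26543660, p(85)=30167357, p(86)=34262962, p(87)=38887673, p(88)=44108109, p(89)=49995925, p(90)=56634173, p(91)=64112359, p(92)=72533807, p(93)=82010177, p(94)=92669720, p(95)=104651419, p(96)=118114304, p(97)=133230930, p(98)=150198136, p(99)=169229875, p(100)=190569292, p(101)=214481126, p(102)=241265379, p(103)=271248950, p(104)=304801365, p(105)=342325709, p(106)=384276336, p(107)=431149389, p(108)=483502844, p(109)=541946240, p(110)=607163746, p(111)=679903203, p(112)=761002156, p(113)=851376628, p(114)=952050665, p(115)=1064144451, p(116)=1188908248, p(117)=1327710076, p(118)=1482074143, p(119)=1653668665, p(120)=1844349560, p(121)=2056148051, p(122)=2291320912, p(123)=2552338241, p(124)=2841940500, p(125)=3163127352, p(126)=3519222692, p(127)=3913864295, p(128)=4351078600, p(129)=4835271870, p(130)=5371315400, p(131)=5964539504, p(132)=6620830889, p(133)=7346629512, p(134)=8149040695, p(135)=9035836076, p(136)=10015581680, p(137)=11097645016, p(138)=12292341831, p(139)=13610949895, p(140)=15065878135, p(141)=16670689208, p(142)=18440293320, p(143)=20390982757, p(144)=22540654445, p(145)=24908858009, p(146)=27517052599, p(147)=30388671978, p(148)=33549419497, p(149)=37027355200, p(150)=40853235313, p(151)=45060624582, p(152)=49686288421, p(153)=54770336324, p(154)=60356673280, p(155)=66493182097, p(156)=73232243759, p(157)=80630964769, p(158)=88751778802, p(159)=97662728555, p(160)=107438159466, p(161)=118159068427, p(162)=129913904637, p(163)=142798995930, p(164)=156919475295, p(165)=172389800255, p(166)=189334822579, p(167)=207890420102, p(168)=228204732751, p(169)=250438925115, p(170)=274768617130, p(171)=301384802048, p(172)=330495499613, p(173)=362326859895, p(174)=397125074750, p(175)=435157697830, p(176)=476715857290, p(177)=522115831195, p(178)=571701605655, p(179)=625846753120, p(180)=684957390936, p(181)=749474411781, p(182)=819876908323, p(183)=896684817527, p(184)=980462880430, p(185)=1071823774337, p(186)=1171432692373, p(187)=1280011042268, p(188)=1398341745571, p(189)=1527273599625, p(190)=1667727404093, p(191)=1820701100652, p(192)=1987276856363, p(193)=2168627105469.
Final step: p(194) = p(193) + p(192) - p(189) - p(187) + p(182) + p(179) - p(172) - p(168) + p(159) + p(154) - p(143) - p(137) + p(124) + p(117) - p(102) - p(94) + p(77) + p(68) - p(49) - p(39) + p(18) + p(7)
= 2168627105469 + 1987276856363 - 1527273599625 - 1280011042268 + 819876908323 + 625846753120 - 330495499613 - 228204732751 + 97662728555 + 60356673280 - 20390982757 - 11097645016 + 2841940500 + 1327710076 - 241265379 - 92669720 + 10619863 + 3087735 - 173525 - 31185 + 385 + 15
= 2366022741845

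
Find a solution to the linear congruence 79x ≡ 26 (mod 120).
x ≡ 14 (mod 120)

gcd(79, 120) = 1, which divides 26, so solutions exist.
Find 79^(-1) mod 120 by the extended Euclidean algorithm:
120 = 1 × 79 + 41  ⟹  41 = (1)·120 + (-1)·79
79 = 1 × 41 + 38  ⟹  38 = (-1)·120 + (2)·79
41 = 1 × 38 + 3  ⟹  3 = (2)·120 + (-3)·79
38 = 12 × 3 + 2  ⟹  2 = (-25)·120 + (38)·79
3 = 1 × 2 + 1  ⟹  1 = (27)·120 + (-41)·79
So (-41)·79 ≡ 1 (mod 120), i.e. 79^(-1) ≡ -41 ≡ 79 (mod 120).
x ≡ 79 × 26 = 2054 ≡ 14 (mod 120).
Check: 79 × 14 = 1106 ≡ 26 (mod 120).
Unique solution: x ≡ 14 (mod 120)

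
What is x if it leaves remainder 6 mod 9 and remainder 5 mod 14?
33

Using Chinese Remainder Theorem:
M = 9 × 14 = 126
M1 = 14, M2 = 9
y1 = 14^(-1) mod 9 = 2
y2 = 9^(-1) mod 14 = 11
x = (6×14×2 + 5×9×11) mod 126 = 33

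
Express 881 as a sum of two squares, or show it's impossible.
16² + 25² (a=16, b=25)

Factorization: 881 = 881
By Fermat: n is sum of two squares iff every prime p ≡ 3 (mod 4) appears to even power.
All primes ≡ 3 (mod 4) appear to even power.
Search a = 0, 1, 2, … for 881 - a² a perfect square: first hit at a = 16: 881 - 256 = 625 = 25².
881 = 16² + 25² = 256 + 625 ✓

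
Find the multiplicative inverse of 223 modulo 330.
37

gcd(223, 330) = 1, so the inverse exists.
Extended Euclidean algorithm on (330, 223):
330 = 1 × 223 + 107  ⟹  107 = (1)·330 + (-1)·223
223 = 2 × 107 + 9  ⟹  9 = (-2)·330 + (3)·223
107 = 11 × 9 + 8  ⟹  8 = (23)·330 + (-34)·223
9 = 1 × 8 + 1  ⟹  1 = (-25)·330 + (37)·223
So (37)·223 ≡ 1 (mod 330), i.e. 223^(-1) ≡ 37 (mod 330).
Check: 223 × 37 = 8251 ≡ 1 (mod 330)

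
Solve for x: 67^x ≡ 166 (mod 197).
187

Baby-step giant-step with step n = ⌈√197⌉ = 15.
Baby steps 67^j mod 197 (j:value) for j=0..14: 0:1, 1:67, 2:155, 3:141, 4:188, 5:185, 6:181, 7:110, 8:81, 9:108, 10:144, 11:192, 12:59, 13:13, 14:83.
Giant-step multiplier: 67^(-15) ≡ 67^(196-15) = 67^181 ≡ 162 (mod 197).
Giant steps γ_i = 166·162^i mod 197: γ_0=166, γ_1=100, γ_2=46, γ_3=163, γ_4=8, γ_5=114, γ_6=147, γ_7=174, γ_8=17, γ_9=193, γ_10=140, γ_11=25, γ_12=110 (in table at j=7).
x = i·n + j = 12·15 + 7 = 187.
Check: 67^187 ≡ 166 (mod 197).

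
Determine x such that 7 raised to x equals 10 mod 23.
21

Baby-step giant-step with step n = ⌈√23⌉ = 5.
Baby steps 7^j mod 23 (j:value) for j=0..4: 0:1, 1:7, 2:3, 3:21, 4:9.
Giant-step multiplier: 7^(-5) ≡ 7^(22-5) = 7^17 ≡ 19 (mod 23).
Giant steps γ_i = 10·19^i mod 23: γ_0=10, γ_1=6, γ_2=22, γ_3=4, γ_4=7 (in table at j=1).
x = i·n + j = 4·5 + 1 = 21.
Check: 7^21 ≡ 10 (mod 23).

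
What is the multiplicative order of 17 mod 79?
26

79 is prime, so ord(17) divides φ(79) = 78.
Divisors of 78: 1, 2, 3, 6, 13, 26, 39, 78.
Repeated squaring: 17^1 ≡ 17, 17^2 ≡ 52, 17^4 ≡ 18, 17^8 ≡ 8, 17^16 ≡ 64, 17^32 ≡ 67, 17^64 ≡ 65 (mod 79).
Test 17^d mod 79 for each divisor d in increasing order:
17^1 ≡ 17
17^2 ≡ 52
17^3 = 17^2·17^1 ≡ 15
17^6 = 17^4·17^2 ≡ 67
17^13 = 17^8·17^4·17^1 ≡ 78
17^26 = 17^16·17^8·17^2 ≡ 1  ← first divisor giving 1
The order is 26.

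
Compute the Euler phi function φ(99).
60

99 = 3^2 × 11
φ(n) = n × ∏(1 - 1/p) for each prime p dividing n
φ(99) = 99 × (1 - 1/3) × (1 - 1/11) = 60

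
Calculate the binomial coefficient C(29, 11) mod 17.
12

Using Lucas' theorem:
Write n=29 and k=11 in base 17:
n in base 17: [1, 12]
k in base 17: [0, 11]
C(29,11) mod 17 = ∏ C(n_i, k_i) mod 17
Digit binomials (mod 17): C(1,0) = 1; C(12,11) = 12
Product: 1 × 12 = 12 ≡ 12 (mod 17)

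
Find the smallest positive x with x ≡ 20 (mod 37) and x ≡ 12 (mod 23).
242

Using Chinese Remainder Theorem:
M = 37 × 23 = 851
M1 = 23, M2 = 37
y1 = 23^(-1) mod 37 = 29
y2 = 37^(-1) mod 23 = 5
x = (20×23×29 + 12×37×5) mod 851 = 242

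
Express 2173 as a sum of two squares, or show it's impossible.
18² + 43² (a=18, b=43)

Factorization: 2173 = 41 × 53
By Fermat: n is sum of two squares iff every prime p ≡ 3 (mod 4) appears to even power.
All primes ≡ 3 (mod 4) appear to even power.
Search a = 0, 1, 2, … for 2173 - a² a perfect square: first hit at a = 18: 2173 - 324 = 1849 = 43².
2173 = 18² + 43² = 324 + 1849 ✓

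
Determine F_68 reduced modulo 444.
201

Matrix identity: Q^n = [[F_(n+1), F_n], [F_n, F_(n-1)]] with Q = [[1,1],[1,0]].
n = 68 = 1000100₂. Square-and-multiply, entries mod 444:
Q^1 = [[1,1],[1,0]]
Q^2 = (Q^1)² = [[2,1],[1,1]]
Q^4 = (Q^2)² = [[5,3],[3,2]]
Q^8 = (Q^4)² = [[34,21],[21,13]]
Q^17 = (Q^8)²·Q = [[364,265],[265,99]]
Q^34 = (Q^17)² = [[257,151],[151,106]]
Q^68 = (Q^34)² = [[50,201],[201,293]]
F_68 mod 444 = Q^68[0][1] = 201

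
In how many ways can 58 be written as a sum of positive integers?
715220

p(n) counts ways to write n as a sum of positive integers (order ignored).
Euler's pentagonal recurrence: p(k) = p(k-1) + p(k-2) - p(k-5) - p(k-7) + p(k-12) + p(k-15) - ... (offsets j(3j∓1)/2, signs ++--, p(0)=1, p(<0)=0).
DP table for k = 0..57: p(0)=1, p(1)=1, p(2)=2, p(3)=3, p(4)=5, p(5)=7, p(6)=11, p(7)=15, p(8)=22, p(9)=30, p(10)=42, p(11)=56, p(12)=77, p(13)=101, p(14)=135, p(15)=176, p(16)=231, p(17)=297, p(18)=385, p(19)=490, p(20)=627, p(21)=792, p(22)=1002, p(23)=1255, p(24)=1575, p(25)=1958, p(26)=2436, p(27)=3010, p(28)=3718, p(29)=4565, p(30)=5604, p(31)=6842, p(32)=8349, p(33)=10143, p(34)=12310, p(35)=14883, p(36)=17977, p(37)=21637, p(38)=26015, p(39)=31185, p(40)=37338, p(41)=44583, p(42)=53174, p(43)=63261, p(44)=75175, p(45)=89134, p(46)=105558, p(47)=124754, p(48)=147273, p(49)=173525, p(50)=204226, p(51)=239943, p(52)=281589, p(53)=329931, p(54)=386155, p(55)=451276, p(56)=526823, p(57)=614154.
Final step: p(58) = p(57) + p(56) - p(53) - p(51) + p(46) + p(43) - p(36) - p(32) + p(23) + p(18) - p(7) - p(1)
= 614154 + 526823 - 329931 - 239943 + 105558 + 63261 - 17977 - 8349 + 1255 + 385 - 15 - 1
= 715220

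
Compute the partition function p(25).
1958

p(n) counts ways to write n as a sum of positive integers (order ignored).
Euler's pentagonal recurrence: p(k) = p(k-1) + p(k-2) - p(k-5) - p(k-7) + p(k-12) + p(k-15) - ... (offsets j(3j∓1)/2, signs ++--, p(0)=1, p(<0)=0).
DP table for k = 0..24: p(0)=1, p(1)=1, p(2)=2, p(3)=3, p(4)=5, p(5)=7, p(6)=11, p(7)=15, p(8)=22, p(9)=30, p(10)=42, p(11)=56, p(12)=77, p(13)=101, p(14)=135, p(15)=176, p(16)=231, p(17)=297, p(18)=385, p(19)=490, p(20)=627, p(21)=792, p(22)=1002, p(23)=1255, p(24)=1575.
Final step: p(25) = p(24) + p(23) - p(20) - p(18) + p(13) + p(10) - p(3)
= 1575 + 1255 - 627 - 385 + 101 + 42 - 3
= 1958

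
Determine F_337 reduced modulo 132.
13

Matrix identity: Q^n = [[F_(n+1), F_n], [F_n, F_(n-1)]] with Q = [[1,1],[1,0]].
n = 337 = 101010001₂. Square-and-multiply, entries mod 132:
Q^1 = [[1,1],[1,0]]
Q^2 = (Q^1)² = [[2,1],[1,1]]
Q^5 = (Q^2)²·Q = [[8,5],[5,3]]
Q^10 = (Q^5)² = [[89,55],[55,34]]
Q^21 = (Q^10)²·Q = [[23,122],[122,33]]
Q^42 = (Q^21)² = [[101,100],[100,1]]
Q^84 = (Q^42)² = [[5,36],[36,101]]
Q^168 = (Q^84)² = [[1,120],[120,13]]
Q^337 = (Q^168)²·Q = [[109,13],[13,96]]
F_337 mod 132 = Q^337[0][1] = 13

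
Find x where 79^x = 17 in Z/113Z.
109

Baby-step giant-step with step n = ⌈√113⌉ = 11.
Baby steps 79^j mod 113 (j:value) for j=0..10: 0:1, 1:79, 2:26, 3:20, 4:111, 5:68, 6:61, 7:73, 8:4, 9:90, 10:104.
Giant-step multiplier: 79^(-11) ≡ 79^(112-11) = 79^101 ≡ 89 (mod 113).
Giant steps γ_i = 17·89^i mod 113: γ_0=17, γ_1=44, γ_2=74, γ_3=32, γ_4=23, γ_5=13, γ_6=27, γ_7=30, γ_8=71, γ_9=104 (in table at j=10).
x = i·n + j = 9·11 + 10 = 109.
Check: 79^109 ≡ 17 (mod 113).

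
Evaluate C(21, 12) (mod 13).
0

Using Lucas' theorem:
Write n=21 and k=12 in base 13:
n in base 13: [1, 8]
k in base 13: [0, 12]
C(21,12) mod 13 = ∏ C(n_i, k_i) mod 13
Digit binomials (mod 13): C(1,0) = 1; C(8,12) = 0 (k_i > n_i)
Product: 1 × 0 = 0 ≡ 0 (mod 13)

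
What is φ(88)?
40

88 = 2^3 × 11
φ(n) = n × ∏(1 - 1/p) for each prime p dividing n
φ(88) = 88 × (1 - 1/2) × (1 - 1/11) = 40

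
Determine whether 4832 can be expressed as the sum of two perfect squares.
Not possible

Factorization: 4832 = 2^5 × 151
By Fermat: n is sum of two squares iff every prime p ≡ 3 (mod 4) appears to even power.
Prime(s) ≡ 3 (mod 4) with odd exponent: [(151, 1)]
Therefore 4832 cannot be expressed as a² + b².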